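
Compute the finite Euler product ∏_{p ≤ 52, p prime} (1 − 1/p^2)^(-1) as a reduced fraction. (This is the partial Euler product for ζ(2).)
∏ = 162139622078364740433577733/98952027459385036898304000

The primes p ≤ 52 are [2, 3, 5, 7, 11, 13, 17, 19, 23, 29, 31, 37, 41, 43, 47]. For each prime, (1 − 1/p^2)^(-1) = p^2 / (p^2 − 1). The product is (1 − 1/2^2)^(-1), (1 − 1/3^2)^(-1), (1 − 1/5^2)^(-1), (1 − 1/7^2)^(-1), (1 − 1/11^2)^(-1), (1 − 1/13^2)^(-1), (1 − 1/17^2)^(-1), (1 − 1/19^2)^(-1), (1 − 1/23^2)^(-1), (1 − 1/29^2)^(-1), (1 − 1/31^2)^(-1), (1 − 1/37^2)^(-1), (1 − 1/41^2)^(-1), (1 − 1/43^2)^(-1), (1 − 1/47^2)^(-1) = ∏ p^2 / (p^2 − 1) = 162139622078364740433577733/98952027459385036898304000.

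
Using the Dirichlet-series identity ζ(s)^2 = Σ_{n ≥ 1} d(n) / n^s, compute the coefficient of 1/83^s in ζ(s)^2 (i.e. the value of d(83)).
d(83) = 2

ζ(s)^2 = (Σ 1/m^s)(Σ 1/k^s). The coefficient of 1/n^s in the product is the number of ordered pairs (m, k) with mk = n, which equals d(n). For n = 83, divisors are [1, 83], so d(83) = 2.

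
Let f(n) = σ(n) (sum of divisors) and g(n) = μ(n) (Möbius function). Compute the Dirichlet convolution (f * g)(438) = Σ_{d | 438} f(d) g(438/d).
(σ * μ)(438) = 438

Divisors of 438: [1, 2, 3, 6, 73, 146, 219, 438]. For each d | 438:
  d = 1: σ(1) · μ(438/1) = 1 · -1 = -1
  d = 2: σ(2) · μ(438/2) = 3 · 1 = 3
  d = 3: σ(3) · μ(438/3) = 4 · 1 = 4
  d = 6: σ(6) · μ(438/6) = 12 · -1 = -12
  d = 73: σ(73) · μ(438/73) = 74 · 1 = 74
  d = 146: σ(146) · μ(438/146) = 222 · -1 = -222
  d = 219: σ(219) · μ(438/219) = 296 · -1 = -296
  d = 438: σ(438) · μ(438/438) = 888 · 1 = 888
Summing: (σ * μ)(438) = -1 + 3 + 4 + -12 + 74 + -222 + -296 + 888 = 438.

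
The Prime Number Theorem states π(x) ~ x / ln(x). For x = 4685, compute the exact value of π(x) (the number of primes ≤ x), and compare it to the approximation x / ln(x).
π(4685) = 633;  x/ln(x) ≈ 554.30;  relative error ≈ 12.43%.

Directly count primes up to 4685: π(4685) = 633. The PNT approximation gives 4685/ln(4685) ≈ 4685/8.45212 ≈ 554.30. Relative error (π(x) − x/ln(x)) / π(x) ≈ 12.43%; the approximation is known to undercount slightly (Li(x) is a better estimate).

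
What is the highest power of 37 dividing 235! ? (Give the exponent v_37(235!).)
v_37(235!) = 6

Legendre's formula: v_p(n!) = Σ_{k ≥ 1} ⌊n / p^k⌋. For p = 37, n = 235, the terms are:
  ⌊235/37^1⌋ = ⌊235/37⌋ = 6
(the next term ⌊235/37^2⌋ = 0, terminating the sum). Summing: v_37(235!) = 6 = 6.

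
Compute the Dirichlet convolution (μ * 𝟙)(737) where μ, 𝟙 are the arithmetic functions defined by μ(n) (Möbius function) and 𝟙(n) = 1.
(μ * 𝟙)(737) = 0

Divisors of 737: [1, 11, 67, 737]. For each d | 737:
  d = 1: μ(1) · 𝟙(737/1) = 1 · 1 = 1
  d = 11: μ(11) · 𝟙(737/11) = -1 · 1 = -1
  d = 67: μ(67) · 𝟙(737/67) = -1 · 1 = -1
  d = 737: μ(737) · 𝟙(737/737) = 1 · 1 = 1
Summing: (μ * 𝟙)(737) = 1 + -1 + -1 + 1 = 0.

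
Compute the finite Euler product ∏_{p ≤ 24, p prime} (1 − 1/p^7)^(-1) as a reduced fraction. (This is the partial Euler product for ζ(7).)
∏ = 48232764637425582400715871008195503014129789903328125/47833390398549347808770198286798982719063238904795968

The primes p ≤ 24 are [2, 3, 5, 7, 11, 13, 17, 19, 23]. For each prime, (1 − 1/p^7)^(-1) = p^7 / (p^7 − 1). The product is (1 − 1/2^7)^(-1), (1 − 1/3^7)^(-1), (1 − 1/5^7)^(-1), (1 − 1/7^7)^(-1), (1 − 1/11^7)^(-1), (1 − 1/13^7)^(-1), (1 − 1/17^7)^(-1), (1 − 1/19^7)^(-1), (1 − 1/23^7)^(-1) = ∏ p^7 / (p^7 − 1) = 48232764637425582400715871008195503014129789903328125/47833390398549347808770198286798982719063238904795968.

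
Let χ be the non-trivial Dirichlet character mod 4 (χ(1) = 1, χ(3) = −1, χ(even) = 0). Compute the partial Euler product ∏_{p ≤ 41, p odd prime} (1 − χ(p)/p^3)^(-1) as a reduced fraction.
∏ = 317583502136600214370347226405/327754858760764671044087709696

The odd primes p ≤ 41 are [3, 5, 7, 11, 13, 17, 19, 23, 29, 31, 37, 41]. For each, χ(p) = 1 if p ≡ 1 mod 4, χ(p) = −1 if p ≡ 3 mod 4. Taking (1 − χ(p)/p^3)^(-1) = p^3/(p^3 − χ(p)): (1 − (-1)/3^3)^(-1) · (1 − (1)/5^3)^(-1) · (1 − (-1)/7^3)^(-1) · (1 − (-1)/11^3)^(-1) · (1 − (1)/13^3)^(-1) · (1 − (1)/17^3)^(-1) · (1 − (-1)/19^3)^(-1) · (1 − (-1)/23^3)^(-1) · (1 − (1)/29^3)^(-1) · (1 − (-1)/31^3)^(-1) · (1 − (1)/37^3)^(-1) · (1 − (1)/41^3)^(-1) = 317583502136600214370347226405/327754858760764671044087709696.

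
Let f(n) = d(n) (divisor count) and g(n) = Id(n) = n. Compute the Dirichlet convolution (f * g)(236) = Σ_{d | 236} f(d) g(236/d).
(d * Id)(236) = 671

Divisors of 236: [1, 2, 4, 59, 118, 236]. For each d | 236:
  d = 1: d(1) · Id(236/1) = 1 · 236 = 236
  d = 2: d(2) · Id(236/2) = 2 · 118 = 236
  d = 4: d(4) · Id(236/4) = 3 · 59 = 177
  d = 59: d(59) · Id(236/59) = 2 · 4 = 8
  d = 118: d(118) · Id(236/118) = 4 · 2 = 8
  d = 236: d(236) · Id(236/236) = 6 · 1 = 6
Summing: (d * Id)(236) = 236 + 236 + 177 + 8 + 8 + 6 = 671.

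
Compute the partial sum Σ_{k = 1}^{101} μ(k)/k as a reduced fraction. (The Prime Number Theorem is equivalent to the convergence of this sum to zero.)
Σ μ(k)/k = 823965756623769369265289008893453993/38810394059749560150010552813417893845

Values of μ(k) for 1 ≤ k ≤ 101: μ(1) = 1, μ(2) = -1, μ(3) = -1, μ(5) = -1, μ(6) = 1, μ(7) = -1, μ(10) = 1, μ(11) = -1, μ(13) = -1, μ(14) = 1, μ(15) = 1, μ(17) = -1, μ(19) = -1, μ(21) = 1, μ(22) = 1, μ(23) = -1, μ(26) = 1, μ(29) = -1, μ(30) = -1, μ(31) = -1, μ(33) = 1, μ(34) = 1, μ(35) = 1, μ(37) = -1, μ(38) = 1, μ(39) = 1, μ(41) = -1, μ(42) = -1, μ(43) = -1, μ(46) = 1, μ(47) = -1, μ(51) = 1, μ(53) = -1, μ(55) = 1, μ(57) = 1, μ(58) = 1, μ(59) = -1, μ(61) = -1, μ(62) = 1, μ(65) = 1, μ(66) = -1, μ(67) = -1, μ(69) = 1, μ(70) = -1, μ(71) = -1, μ(73) = -1, μ(74) = 1, μ(77) = 1, μ(78) = -1, μ(79) = -1, μ(82) = 1, μ(83) = -1, μ(85) = 1, μ(86) = 1, μ(87) = 1, μ(89) = -1, μ(91) = 1, μ(93) = 1, μ(94) = 1, μ(95) = 1, μ(97) = -1, μ(101) = -1, with μ = 0 on non-squarefree integers. Summing μ(k)/k for k where μ(k) ≠ 0 gives 823965756623769369265289008893453993/38810394059749560150010552813417893845 ≈ 0.0212. (PNT ⟺ this sum → 0 as n → ∞.)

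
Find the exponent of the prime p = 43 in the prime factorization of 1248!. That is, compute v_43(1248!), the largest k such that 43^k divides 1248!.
v_43(1248!) = 29

Legendre's formula: v_p(n!) = Σ_{k ≥ 1} ⌊n / p^k⌋. For p = 43, n = 1248, the terms are:
  ⌊1248/43^1⌋ = ⌊1248/43⌋ = 29
(the next term ⌊1248/43^2⌋ = 0, terminating the sum). Summing: v_43(1248!) = 29 = 29.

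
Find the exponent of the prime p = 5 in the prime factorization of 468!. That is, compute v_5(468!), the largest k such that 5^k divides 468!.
v_5(468!) = 114

Legendre's formula: v_p(n!) = Σ_{k ≥ 1} ⌊n / p^k⌋. For p = 5, n = 468, the terms are:
  ⌊468/5^1⌋ = ⌊468/5⌋ = 93
  ⌊468/5^2⌋ = ⌊468/25⌋ = 18
  ⌊468/5^3⌋ = ⌊468/125⌋ = 3
(the next term ⌊468/5^4⌋ = 0, terminating the sum). Summing: v_5(468!) = 93 + 18 + 3 = 114.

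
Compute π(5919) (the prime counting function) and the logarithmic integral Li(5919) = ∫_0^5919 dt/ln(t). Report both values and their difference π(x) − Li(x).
π(5919) = 777;  Li(5919) ≈ 791.10;  π(x) − Li(x) ≈ -14.10.

Direct count of primes ≤ 5919 gives π(5919) = 777. Numerical evaluation of the logarithmic integral gives Li(5919) ≈ 791.10. The difference π(x) − Li(x) ≈ -14.10 is typically negative for small/moderate x (Li(x) overestimates), though Littlewood's theorem shows this sign changes infinitely often.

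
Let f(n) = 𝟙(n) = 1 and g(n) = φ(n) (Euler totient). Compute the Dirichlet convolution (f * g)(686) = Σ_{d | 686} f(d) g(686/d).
(𝟙 * φ)(686) = 686

Divisors of 686: [1, 2, 7, 14, 49, 98, 343, 686]. For each d | 686:
  d = 1: 𝟙(1) · φ(686/1) = 1 · 294 = 294
  d = 2: 𝟙(2) · φ(686/2) = 1 · 294 = 294
  d = 7: 𝟙(7) · φ(686/7) = 1 · 42 = 42
  d = 14: 𝟙(14) · φ(686/14) = 1 · 42 = 42
  d = 49: 𝟙(49) · φ(686/49) = 1 · 6 = 6
  d = 98: 𝟙(98) · φ(686/98) = 1 · 6 = 6
  d = 343: 𝟙(343) · φ(686/343) = 1 · 1 = 1
  d = 686: 𝟙(686) · φ(686/686) = 1 · 1 = 1
Summing: (𝟙 * φ)(686) = 294 + 294 + 42 + 42 + 6 + 6 + 1 + 1 = 686.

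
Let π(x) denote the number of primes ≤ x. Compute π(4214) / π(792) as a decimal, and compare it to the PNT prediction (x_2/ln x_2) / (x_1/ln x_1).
π(4214)/π(792) = 576/138 ≈ 4.1739;  PNT prediction ≈ 4.2551.

π(792) = 138 and π(4214) = 576, so π(4214)/π(792) ≈ 4.1739. The PNT-predicted ratio is (4214/ln(4214)) / (792/ln(792)) ≈ 4.2551. The two agree to within a few percent, as expected.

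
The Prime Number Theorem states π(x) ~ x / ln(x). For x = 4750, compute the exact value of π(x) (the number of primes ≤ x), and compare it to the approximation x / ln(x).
π(4750) = 639;  x/ln(x) ≈ 561.07;  relative error ≈ 12.19%.

Directly count primes up to 4750: π(4750) = 639. The PNT approximation gives 4750/ln(4750) ≈ 4750/8.46590 ≈ 561.07. Relative error (π(x) − x/ln(x)) / π(x) ≈ 12.19%; the approximation is known to undercount slightly (Li(x) is a better estimate).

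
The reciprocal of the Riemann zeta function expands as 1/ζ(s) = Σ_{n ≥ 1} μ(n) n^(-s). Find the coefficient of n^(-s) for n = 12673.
μ(12673) = -1

Factor n = 12673 = 19 · 23 · 29. μ(n) = 0 if any exponent ≥ 2 (not squarefree); otherwise μ(n) = (−1)^{ω(n)} where ω(n) is the number of distinct prime factors. Applying: μ(12673) = -1.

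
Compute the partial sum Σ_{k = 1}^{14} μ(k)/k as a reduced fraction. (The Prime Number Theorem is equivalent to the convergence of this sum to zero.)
Σ μ(k)/k = -89/15015

Values of μ(k) for 1 ≤ k ≤ 14: μ(1) = 1, μ(2) = -1, μ(3) = -1, μ(5) = -1, μ(6) = 1, μ(7) = -1, μ(10) = 1, μ(11) = -1, μ(13) = -1, μ(14) = 1, with μ = 0 on non-squarefree integers. Summing μ(k)/k for k where μ(k) ≠ 0 gives -89/15015 ≈ -0.0059. (PNT ⟺ this sum → 0 as n → ∞.)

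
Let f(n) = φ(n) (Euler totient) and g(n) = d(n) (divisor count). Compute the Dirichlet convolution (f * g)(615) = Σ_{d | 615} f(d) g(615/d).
(φ * d)(615) = 1008

Divisors of 615: [1, 3, 5, 15, 41, 123, 205, 615]. For each d | 615:
  d = 1: φ(1) · d(615/1) = 1 · 8 = 8
  d = 3: φ(3) · d(615/3) = 2 · 4 = 8
  d = 5: φ(5) · d(615/5) = 4 · 4 = 16
  d = 15: φ(15) · d(615/15) = 8 · 2 = 16
  d = 41: φ(41) · d(615/41) = 40 · 4 = 160
  d = 123: φ(123) · d(615/123) = 80 · 2 = 160
  d = 205: φ(205) · d(615/205) = 160 · 2 = 320
  d = 615: φ(615) · d(615/615) = 320 · 1 = 320
Summing: (φ * d)(615) = 8 + 8 + 16 + 16 + 160 + 160 + 320 + 320 = 1008.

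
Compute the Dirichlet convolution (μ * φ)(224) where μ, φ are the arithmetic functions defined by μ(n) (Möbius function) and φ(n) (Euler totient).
(μ * φ)(224) = 40

Divisors of 224: [1, 2, 4, 7, 8, 14, 16, 28, 32, 56, 112, 224]. For each d | 224:
  d = 1: μ(1) · φ(224/1) = 1 · 96 = 96
  d = 2: μ(2) · φ(224/2) = -1 · 48 = -48
  d = 4: μ(4) · φ(224/4) = 0 · 24 = 0
  d = 7: μ(7) · φ(224/7) = -1 · 16 = -16
  d = 8: μ(8) · φ(224/8) = 0 · 12 = 0
  d = 14: μ(14) · φ(224/14) = 1 · 8 = 8
  d = 16: μ(16) · φ(224/16) = 0 · 6 = 0
  d = 28: μ(28) · φ(224/28) = 0 · 4 = 0
  d = 32: μ(32) · φ(224/32) = 0 · 6 = 0
  d = 56: μ(56) · φ(224/56) = 0 · 2 = 0
  d = 112: μ(112) · φ(224/112) = 0 · 1 = 0
  d = 224: μ(224) · φ(224/224) = 0 · 1 = 0
Summing: (μ * φ)(224) = 96 + -48 + 0 + -16 + 0 + 8 + 0 + 0 + 0 + 0 + 0 + 0 = 40.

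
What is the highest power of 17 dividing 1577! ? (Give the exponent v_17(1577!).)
v_17(1577!) = 97

Legendre's formula: v_p(n!) = Σ_{k ≥ 1} ⌊n / p^k⌋. For p = 17, n = 1577, the terms are:
  ⌊1577/17^1⌋ = ⌊1577/17⌋ = 92
  ⌊1577/17^2⌋ = ⌊1577/289⌋ = 5
(the next term ⌊1577/17^3⌋ = 0, terminating the sum). Summing: v_17(1577!) = 92 + 5 = 97.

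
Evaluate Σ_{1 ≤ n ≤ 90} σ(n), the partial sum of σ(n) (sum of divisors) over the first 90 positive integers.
Σ_{n ≤ 90} σ(n) = 6733

Compute σ(n) for each 1 ≤ n ≤ 90: σ(1) = 1, σ(2) = 3, σ(3) = 4, σ(4) = 7, σ(5) = 6, σ(6) = 12, σ(7) = 8, σ(8) = 15, σ(9) = 13, σ(10) = 18, σ(11) = 12, σ(12) = 28, σ(13) = 14, σ(14) = 24, σ(15) = 24, σ(16) = 31, σ(17) = 18, σ(18) = 39, σ(19) = 20, σ(20) = 42, σ(21) = 32, σ(22) = 36, σ(23) = 24, σ(24) = 60, σ(25) = 31, σ(26) = 42, σ(27) = 40, σ(28) = 56, σ(29) = 30, σ(30) = 72, σ(31) = 32, σ(32) = 63, σ(33) = 48, σ(34) = 54, σ(35) = 48, σ(36) = 91, σ(37) = 38, σ(38) = 60, σ(39) = 56, σ(40) = 90, σ(41) = 42, σ(42) = 96, σ(43) = 44, σ(44) = 84, σ(45) = 78, σ(46) = 72, σ(47) = 48, σ(48) = 124, σ(49) = 57, σ(50) = 93, σ(51) = 72, σ(52) = 98, σ(53) = 54, σ(54) = 120, σ(55) = 72, σ(56) = 120, σ(57) = 80, σ(58) = 90, σ(59) = 60, σ(60) = 168, σ(61) = 62, σ(62) = 96, σ(63) = 104, σ(64) = 127, σ(65) = 84, σ(66) = 144, σ(67) = 68, σ(68) = 126, σ(69) = 96, σ(70) = 144, σ(71) = 72, σ(72) = 195, σ(73) = 74, σ(74) = 114, σ(75) = 124, σ(76) = 140, σ(77) = 96, σ(78) = 168, σ(79) = 80, σ(80) = 186, σ(81) = 121, σ(82) = 126, σ(83) = 84, σ(84) = 224, σ(85) = 108, σ(86) = 132, σ(87) = 120, σ(88) = 180, σ(89) = 90, σ(90) = 234. Summing all 90 values: 6733. (Average order: Σ_{n ≤ x} σ(n) ~ (π²/12) x². For x = 90, (π²/12)·90² ≈ 6661.98.)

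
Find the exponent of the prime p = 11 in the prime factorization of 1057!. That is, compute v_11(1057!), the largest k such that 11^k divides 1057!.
v_11(1057!) = 104

Legendre's formula: v_p(n!) = Σ_{k ≥ 1} ⌊n / p^k⌋. For p = 11, n = 1057, the terms are:
  ⌊1057/11^1⌋ = ⌊1057/11⌋ = 96
  ⌊1057/11^2⌋ = ⌊1057/121⌋ = 8
(the next term ⌊1057/11^3⌋ = 0, terminating the sum). Summing: v_11(1057!) = 96 + 8 = 104.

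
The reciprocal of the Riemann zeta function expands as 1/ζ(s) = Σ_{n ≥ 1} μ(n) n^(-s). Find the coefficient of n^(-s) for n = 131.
μ(131) = -1

Factor n = 131 = 131. μ(n) = 0 if any exponent ≥ 2 (not squarefree); otherwise μ(n) = (−1)^{ω(n)} where ω(n) is the number of distinct prime factors. Applying: μ(131) = -1.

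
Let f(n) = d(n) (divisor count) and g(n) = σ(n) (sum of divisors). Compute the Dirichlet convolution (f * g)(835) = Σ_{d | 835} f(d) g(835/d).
(d * σ)(835) = 1360

Divisors of 835: [1, 5, 167, 835]. For each d | 835:
  d = 1: d(1) · σ(835/1) = 1 · 1008 = 1008
  d = 5: d(5) · σ(835/5) = 2 · 168 = 336
  d = 167: d(167) · σ(835/167) = 2 · 6 = 12
  d = 835: d(835) · σ(835/835) = 4 · 1 = 4
Summing: (d * σ)(835) = 1008 + 336 + 12 + 4 = 1360.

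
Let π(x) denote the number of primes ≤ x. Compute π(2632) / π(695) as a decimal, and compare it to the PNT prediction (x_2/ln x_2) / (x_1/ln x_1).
π(2632)/π(695) = 381/125 ≈ 3.0480;  PNT prediction ≈ 3.1467.

π(695) = 125 and π(2632) = 381, so π(2632)/π(695) ≈ 3.0480. The PNT-predicted ratio is (2632/ln(2632)) / (695/ln(695)) ≈ 3.1467. The two agree to within a few percent, as expected.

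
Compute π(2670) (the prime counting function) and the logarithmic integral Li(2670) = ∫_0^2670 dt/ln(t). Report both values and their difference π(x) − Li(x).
π(2670) = 386;  Li(2670) ≈ 401.25;  π(x) − Li(x) ≈ -15.25.

Direct count of primes ≤ 2670 gives π(2670) = 386. Numerical evaluation of the logarithmic integral gives Li(2670) ≈ 401.25. The difference π(x) − Li(x) ≈ -15.25 is typically negative for small/moderate x (Li(x) overestimates), though Littlewood's theorem shows this sign changes infinitely often.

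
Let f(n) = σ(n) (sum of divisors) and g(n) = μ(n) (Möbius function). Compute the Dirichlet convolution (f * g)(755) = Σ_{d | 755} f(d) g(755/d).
(σ * μ)(755) = 755

Divisors of 755: [1, 5, 151, 755]. For each d | 755:
  d = 1: σ(1) · μ(755/1) = 1 · 1 = 1
  d = 5: σ(5) · μ(755/5) = 6 · -1 = -6
  d = 151: σ(151) · μ(755/151) = 152 · -1 = -152
  d = 755: σ(755) · μ(755/755) = 912 · 1 = 912
Summing: (σ * μ)(755) = 1 + -6 + -152 + 912 = 755.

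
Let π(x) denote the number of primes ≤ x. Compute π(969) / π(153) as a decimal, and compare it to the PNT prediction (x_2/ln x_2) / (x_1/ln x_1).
π(969)/π(153) = 163/36 ≈ 4.5278;  PNT prediction ≈ 4.6332.

π(153) = 36 and π(969) = 163, so π(969)/π(153) ≈ 4.5278. The PNT-predicted ratio is (969/ln(969)) / (153/ln(153)) ≈ 4.6332. The two agree to within a few percent, as expected.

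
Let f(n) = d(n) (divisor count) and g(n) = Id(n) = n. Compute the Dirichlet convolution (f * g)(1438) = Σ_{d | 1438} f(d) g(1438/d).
(d * Id)(1438) = 2884

Divisors of 1438: [1, 2, 719, 1438]. For each d | 1438:
  d = 1: d(1) · Id(1438/1) = 1 · 1438 = 1438
  d = 2: d(2) · Id(1438/2) = 2 · 719 = 1438
  d = 719: d(719) · Id(1438/719) = 2 · 2 = 4
  d = 1438: d(1438) · Id(1438/1438) = 4 · 1 = 4
Summing: (d * Id)(1438) = 1438 + 1438 + 4 + 4 = 2884.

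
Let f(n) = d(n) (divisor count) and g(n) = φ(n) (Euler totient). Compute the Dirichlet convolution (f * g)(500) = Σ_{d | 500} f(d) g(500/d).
(d * φ)(500) = 1092

Divisors of 500: [1, 2, 4, 5, 10, 20, 25, 50, 100, 125, 250, 500]. For each d | 500:
  d = 1: d(1) · φ(500/1) = 1 · 200 = 200
  d = 2: d(2) · φ(500/2) = 2 · 100 = 200
  d = 4: d(4) · φ(500/4) = 3 · 100 = 300
  d = 5: d(5) · φ(500/5) = 2 · 40 = 80
  d = 10: d(10) · φ(500/10) = 4 · 20 = 80
  d = 20: d(20) · φ(500/20) = 6 · 20 = 120
  d = 25: d(25) · φ(500/25) = 3 · 8 = 24
  d = 50: d(50) · φ(500/50) = 6 · 4 = 24
  d = 100: d(100) · φ(500/100) = 9 · 4 = 36
  d = 125: d(125) · φ(500/125) = 4 · 2 = 8
  d = 250: d(250) · φ(500/250) = 8 · 1 = 8
  d = 500: d(500) · φ(500/500) = 12 · 1 = 12
Summing: (d * φ)(500) = 200 + 200 + 300 + 80 + 80 + 120 + 24 + 24 + 36 + 8 + 8 + 12 = 1092.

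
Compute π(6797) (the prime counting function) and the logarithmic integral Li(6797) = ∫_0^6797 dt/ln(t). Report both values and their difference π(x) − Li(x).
π(6797) = 875;  Li(6797) ≈ 891.36;  π(x) − Li(x) ≈ -16.36.

Direct count of primes ≤ 6797 gives π(6797) = 875. Numerical evaluation of the logarithmic integral gives Li(6797) ≈ 891.36. The difference π(x) − Li(x) ≈ -16.36 is typically negative for small/moderate x (Li(x) overestimates), though Littlewood's theorem shows this sign changes infinitely often.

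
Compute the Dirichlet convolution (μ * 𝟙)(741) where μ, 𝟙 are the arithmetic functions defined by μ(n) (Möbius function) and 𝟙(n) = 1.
(μ * 𝟙)(741) = 0

Divisors of 741: [1, 3, 13, 19, 39, 57, 247, 741]. For each d | 741:
  d = 1: μ(1) · 𝟙(741/1) = 1 · 1 = 1
  d = 3: μ(3) · 𝟙(741/3) = -1 · 1 = -1
  d = 13: μ(13) · 𝟙(741/13) = -1 · 1 = -1
  d = 19: μ(19) · 𝟙(741/19) = -1 · 1 = -1
  d = 39: μ(39) · 𝟙(741/39) = 1 · 1 = 1
  d = 57: μ(57) · 𝟙(741/57) = 1 · 1 = 1
  d = 247: μ(247) · 𝟙(741/247) = 1 · 1 = 1
  d = 741: μ(741) · 𝟙(741/741) = -1 · 1 = -1
Summing: (μ * 𝟙)(741) = 1 + -1 + -1 + -1 + 1 + 1 + 1 + -1 = 0.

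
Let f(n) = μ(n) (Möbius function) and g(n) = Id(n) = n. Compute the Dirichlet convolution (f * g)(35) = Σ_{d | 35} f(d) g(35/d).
(μ * Id)(35) = 24

Divisors of 35: [1, 5, 7, 35]. For each d | 35:
  d = 1: μ(1) · Id(35/1) = 1 · 35 = 35
  d = 5: μ(5) · Id(35/5) = -1 · 7 = -7
  d = 7: μ(7) · Id(35/7) = -1 · 5 = -5
  d = 35: μ(35) · Id(35/35) = 1 · 1 = 1
Summing: (μ * Id)(35) = 35 + -7 + -5 + 1 = 24.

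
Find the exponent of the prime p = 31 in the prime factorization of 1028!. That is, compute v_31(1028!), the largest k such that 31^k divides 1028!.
v_31(1028!) = 34

Legendre's formula: v_p(n!) = Σ_{k ≥ 1} ⌊n / p^k⌋. For p = 31, n = 1028, the terms are:
  ⌊1028/31^1⌋ = ⌊1028/31⌋ = 33
  ⌊1028/31^2⌋ = ⌊1028/961⌋ = 1
(the next term ⌊1028/31^3⌋ = 0, terminating the sum). Summing: v_31(1028!) = 33 + 1 = 34.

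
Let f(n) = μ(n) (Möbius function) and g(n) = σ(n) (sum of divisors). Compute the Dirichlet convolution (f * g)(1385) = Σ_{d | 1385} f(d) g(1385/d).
(μ * σ)(1385) = 1385

Divisors of 1385: [1, 5, 277, 1385]. For each d | 1385:
  d = 1: μ(1) · σ(1385/1) = 1 · 1668 = 1668
  d = 5: μ(5) · σ(1385/5) = -1 · 278 = -278
  d = 277: μ(277) · σ(1385/277) = -1 · 6 = -6
  d = 1385: μ(1385) · σ(1385/1385) = 1 · 1 = 1
Summing: (μ * σ)(1385) = 1668 + -278 + -6 + 1 = 1385.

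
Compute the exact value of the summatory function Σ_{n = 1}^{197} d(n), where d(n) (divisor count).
Σ_{n ≤ 197} d(n) = 1072

Compute d(n) for each 1 ≤ n ≤ 197: d(1) = 1, d(2) = 2, d(3) = 2, d(4) = 3, d(5) = 2, d(6) = 4, d(7) = 2, d(8) = 4, d(9) = 3, d(10) = 4, d(11) = 2, d(12) = 6, d(13) = 2, d(14) = 4, d(15) = 4, d(16) = 5, d(17) = 2, d(18) = 6, d(19) = 2, d(20) = 6, d(21) = 4, d(22) = 4, d(23) = 2, d(24) = 8, d(25) = 3, d(26) = 4, d(27) = 4, d(28) = 6, d(29) = 2, d(30) = 8, d(31) = 2, d(32) = 6, d(33) = 4, d(34) = 4, d(35) = 4, d(36) = 9, d(37) = 2, d(38) = 4, d(39) = 4, d(40) = 8, d(41) = 2, d(42) = 8, d(43) = 2, d(44) = 6, d(45) = 6, d(46) = 4, d(47) = 2, d(48) = 10, d(49) = 3, d(50) = 6, d(51) = 4, d(52) = 6, d(53) = 2, d(54) = 8, d(55) = 4, d(56) = 8, d(57) = 4, d(58) = 4, d(59) = 2, d(60) = 12, d(61) = 2, d(62) = 4, d(63) = 6, d(64) = 7, d(65) = 4, d(66) = 8, d(67) = 2, d(68) = 6, d(69) = 4, d(70) = 8, d(71) = 2, d(72) = 12, d(73) = 2, d(74) = 4, d(75) = 6, d(76) = 6, d(77) = 4, d(78) = 8, d(79) = 2, d(80) = 10, d(81) = 5, d(82) = 4, d(83) = 2, d(84) = 12, d(85) = 4, d(86) = 4, d(87) = 4, d(88) = 8, d(89) = 2, d(90) = 12, d(91) = 4, d(92) = 6, d(93) = 4, d(94) = 4, d(95) = 4, d(96) = 12, d(97) = 2, d(98) = 6, d(99) = 6, d(100) = 9, d(101) = 2, d(102) = 8, d(103) = 2, d(104) = 8, d(105) = 8, d(106) = 4, d(107) = 2, d(108) = 12, d(109) = 2, d(110) = 8, d(111) = 4, d(112) = 10, d(113) = 2, d(114) = 8, d(115) = 4, d(116) = 6, d(117) = 6, d(118) = 4, d(119) = 4, d(120) = 16, d(121) = 3, d(122) = 4, d(123) = 4, d(124) = 6, d(125) = 4, d(126) = 12, d(127) = 2, d(128) = 8, d(129) = 4, d(130) = 8, d(131) = 2, d(132) = 12, d(133) = 4, d(134) = 4, d(135) = 8, d(136) = 8, d(137) = 2, d(138) = 8, d(139) = 2, d(140) = 12, d(141) = 4, d(142) = 4, d(143) = 4, d(144) = 15, d(145) = 4, d(146) = 4, d(147) = 6, d(148) = 6, d(149) = 2, d(150) = 12, d(151) = 2, d(152) = 8, d(153) = 6, d(154) = 8, d(155) = 4, d(156) = 12, d(157) = 2, d(158) = 4, d(159) = 4, d(160) = 12, d(161) = 4, d(162) = 10, d(163) = 2, d(164) = 6, d(165) = 8, d(166) = 4, d(167) = 2, d(168) = 16, d(169) = 3, d(170) = 8, d(171) = 6, d(172) = 6, d(173) = 2, d(174) = 8, d(175) = 6, d(176) = 10, d(177) = 4, d(178) = 4, d(179) = 2, d(180) = 18, d(181) = 2, d(182) = 8, d(183) = 4, d(184) = 8, d(185) = 4, d(186) = 8, d(187) = 4, d(188) = 6, d(189) = 8, d(190) = 8, d(191) = 2, d(192) = 14, d(193) = 2, d(194) = 4, d(195) = 8, d(196) = 9, d(197) = 2. Summing all 197 values: 1072. (Dirichlet's divisor formula: Σ_{n ≤ x} d(n) = x ln(x) + (2γ − 1) x + O(√x). For x = 197, the asymptotic estimate is ≈ 1071.21.)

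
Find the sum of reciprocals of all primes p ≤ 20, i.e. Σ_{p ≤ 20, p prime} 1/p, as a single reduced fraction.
Σ 1/p = 14117683/9699690

π(20) = 8, so the primes ≤ 20 are [2, 3, 5, 7, 11, 13, 17, 19]. Summing 1/p over these primes: 14117683/9699690 ≈ 1.4555. Mertens estimate ln ln(20) + 0.2615 ≈ 1.3587.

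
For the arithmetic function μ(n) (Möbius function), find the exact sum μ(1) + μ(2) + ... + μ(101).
Σ_{n ≤ 101} μ(n) = 0

Compute μ(n) for each 1 ≤ n ≤ 101: μ(1) = 1, μ(2) = -1, μ(3) = -1, μ(4) = 0, μ(5) = -1, μ(6) = 1, μ(7) = -1, μ(8) = 0, μ(9) = 0, μ(10) = 1, μ(11) = -1, μ(12) = 0, μ(13) = -1, μ(14) = 1, μ(15) = 1, μ(16) = 0, μ(17) = -1, μ(18) = 0, μ(19) = -1, μ(20) = 0, μ(21) = 1, μ(22) = 1, μ(23) = -1, μ(24) = 0, μ(25) = 0, μ(26) = 1, μ(27) = 0, μ(28) = 0, μ(29) = -1, μ(30) = -1, μ(31) = -1, μ(32) = 0, μ(33) = 1, μ(34) = 1, μ(35) = 1, μ(36) = 0, μ(37) = -1, μ(38) = 1, μ(39) = 1, μ(40) = 0, μ(41) = -1, μ(42) = -1, μ(43) = -1, μ(44) = 0, μ(45) = 0, μ(46) = 1, μ(47) = -1, μ(48) = 0, μ(49) = 0, μ(50) = 0, μ(51) = 1, μ(52) = 0, μ(53) = -1, μ(54) = 0, μ(55) = 1, μ(56) = 0, μ(57) = 1, μ(58) = 1, μ(59) = -1, μ(60) = 0, μ(61) = -1, μ(62) = 1, μ(63) = 0, μ(64) = 0, μ(65) = 1, μ(66) = -1, μ(67) = -1, μ(68) = 0, μ(69) = 1, μ(70) = -1, μ(71) = -1, μ(72) = 0, μ(73) = -1, μ(74) = 1, μ(75) = 0, μ(76) = 0, μ(77) = 1, μ(78) = -1, μ(79) = -1, μ(80) = 0, μ(81) = 0, μ(82) = 1, μ(83) = -1, μ(84) = 0, μ(85) = 1, μ(86) = 1, μ(87) = 1, μ(88) = 0, μ(89) = -1, μ(90) = 0, μ(91) = 1, μ(92) = 0, μ(93) = 1, μ(94) = 1, μ(95) = 1, μ(96) = 0, μ(97) = -1, μ(98) = 0, μ(99) = 0, μ(100) = 0, μ(101) = -1. Summing all 101 values: 0. (Mertens function M(x) = Σ_{n ≤ x} μ(n); on average M(x) should be small (PNT ⟺ M(x) = o(x)).)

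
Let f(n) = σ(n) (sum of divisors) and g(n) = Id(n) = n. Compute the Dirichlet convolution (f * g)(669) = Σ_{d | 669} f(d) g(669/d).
(σ * Id)(669) = 3129

Divisors of 669: [1, 3, 223, 669]. For each d | 669:
  d = 1: σ(1) · Id(669/1) = 1 · 669 = 669
  d = 3: σ(3) · Id(669/3) = 4 · 223 = 892
  d = 223: σ(223) · Id(669/223) = 224 · 3 = 672
  d = 669: σ(669) · Id(669/669) = 896 · 1 = 896
Summing: (σ * Id)(669) = 669 + 892 + 672 + 896 = 3129.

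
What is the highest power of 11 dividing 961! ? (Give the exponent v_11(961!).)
v_11(961!) = 94

Legendre's formula: v_p(n!) = Σ_{k ≥ 1} ⌊n / p^k⌋. For p = 11, n = 961, the terms are:
  ⌊961/11^1⌋ = ⌊961/11⌋ = 87
  ⌊961/11^2⌋ = ⌊961/121⌋ = 7
(the next term ⌊961/11^3⌋ = 0, terminating the sum). Summing: v_11(961!) = 87 + 7 = 94.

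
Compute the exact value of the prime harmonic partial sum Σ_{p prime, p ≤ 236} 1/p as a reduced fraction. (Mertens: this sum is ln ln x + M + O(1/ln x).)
Σ 1/p = 8762990377702925264993654890050782886250854676753323401606562622367345144099360398279019780479/4445236185272185438169240794291312557432222642727183809026451438704160103479600800432029464270

π(236) = 51, so the primes ≤ 236 are [2, 3, 5, 7, 11, 13, 17, 19, 23, 29, 31, 37, 41, 43, 47, 53, 59, 61, 67, 71, 73, 79, 83, 89, 97, 101, 103, 107, 109, 113, 127, 131, 137, 139, 149, 151, 157, 163, 167, 173, 179, 181, 191, 193, 197, 199, 211, 223, 227, 229, 233]. Summing 1/p over these primes: 8762990377702925264993654890050782886250854676753323401606562622367345144099360398279019780479/4445236185272185438169240794291312557432222642727183809026451438704160103479600800432029464270 ≈ 1.9713. Mertens estimate ln ln(236) + 0.2615 ≈ 1.9596.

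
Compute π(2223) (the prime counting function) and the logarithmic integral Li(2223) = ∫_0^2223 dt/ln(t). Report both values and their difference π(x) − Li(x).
π(2223) = 331;  Li(2223) ≈ 343.94;  π(x) − Li(x) ≈ -12.94.

Direct count of primes ≤ 2223 gives π(2223) = 331. Numerical evaluation of the logarithmic integral gives Li(2223) ≈ 343.94. The difference π(x) − Li(x) ≈ -12.94 is typically negative for small/moderate x (Li(x) overestimates), though Littlewood's theorem shows this sign changes infinitely often.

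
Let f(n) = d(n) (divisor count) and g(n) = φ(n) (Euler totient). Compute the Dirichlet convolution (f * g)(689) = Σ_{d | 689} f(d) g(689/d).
(d * φ)(689) = 756

Divisors of 689: [1, 13, 53, 689]. For each d | 689:
  d = 1: d(1) · φ(689/1) = 1 · 624 = 624
  d = 13: d(13) · φ(689/13) = 2 · 52 = 104
  d = 53: d(53) · φ(689/53) = 2 · 12 = 24
  d = 689: d(689) · φ(689/689) = 4 · 1 = 4
Summing: (d * φ)(689) = 624 + 104 + 24 + 4 = 756.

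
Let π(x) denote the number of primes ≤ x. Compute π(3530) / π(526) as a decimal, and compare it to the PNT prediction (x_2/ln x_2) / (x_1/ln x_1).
π(3530)/π(526) = 493/99 ≈ 4.9798;  PNT prediction ≈ 5.1471.

π(526) = 99 and π(3530) = 493, so π(3530)/π(526) ≈ 4.9798. The PNT-predicted ratio is (3530/ln(3530)) / (526/ln(526)) ≈ 5.1471. The two agree to within a few percent, as expected.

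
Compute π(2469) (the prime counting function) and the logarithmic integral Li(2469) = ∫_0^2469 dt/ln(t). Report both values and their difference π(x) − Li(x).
π(2469) = 365;  Li(2469) ≈ 375.64;  π(x) − Li(x) ≈ -10.64.

Direct count of primes ≤ 2469 gives π(2469) = 365. Numerical evaluation of the logarithmic integral gives Li(2469) ≈ 375.64. The difference π(x) − Li(x) ≈ -10.64 is typically negative for small/moderate x (Li(x) overestimates), though Littlewood's theorem shows this sign changes infinitely often.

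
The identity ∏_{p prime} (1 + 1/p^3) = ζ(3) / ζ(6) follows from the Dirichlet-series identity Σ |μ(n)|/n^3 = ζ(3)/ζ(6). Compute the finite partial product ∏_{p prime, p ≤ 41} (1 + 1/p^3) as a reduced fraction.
∏ = 19748514390846878817381777408/16714921165084221808965643495

The primes p ≤ 41 are [2, 3, 5, 7, 11, 13, 17, 19, 23, 29, 31, 37, 41]. For each, (1 + 1/p^3) = (p^3 + 1)/p^3. Multiplying these fractions over p ∈ [2, 3, 5, 7, 11, 13, 17, 19, 23, 29, 31, 37, 41] gives 19748514390846878817381777408/16714921165084221808965643495. (In the limit P → ∞ this tends to ζ(3)/ζ(6).)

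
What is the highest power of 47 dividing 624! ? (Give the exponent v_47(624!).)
v_47(624!) = 13

Legendre's formula: v_p(n!) = Σ_{k ≥ 1} ⌊n / p^k⌋. For p = 47, n = 624, the terms are:
  ⌊624/47^1⌋ = ⌊624/47⌋ = 13
(the next term ⌊624/47^2⌋ = 0, terminating the sum). Summing: v_47(624!) = 13 = 13.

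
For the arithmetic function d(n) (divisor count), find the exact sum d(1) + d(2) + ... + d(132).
Σ_{n ≤ 132} d(n) = 671

Compute d(n) for each 1 ≤ n ≤ 132: d(1) = 1, d(2) = 2, d(3) = 2, d(4) = 3, d(5) = 2, d(6) = 4, d(7) = 2, d(8) = 4, d(9) = 3, d(10) = 4, d(11) = 2, d(12) = 6, d(13) = 2, d(14) = 4, d(15) = 4, d(16) = 5, d(17) = 2, d(18) = 6, d(19) = 2, d(20) = 6, d(21) = 4, d(22) = 4, d(23) = 2, d(24) = 8, d(25) = 3, d(26) = 4, d(27) = 4, d(28) = 6, d(29) = 2, d(30) = 8, d(31) = 2, d(32) = 6, d(33) = 4, d(34) = 4, d(35) = 4, d(36) = 9, d(37) = 2, d(38) = 4, d(39) = 4, d(40) = 8, d(41) = 2, d(42) = 8, d(43) = 2, d(44) = 6, d(45) = 6, d(46) = 4, d(47) = 2, d(48) = 10, d(49) = 3, d(50) = 6, d(51) = 4, d(52) = 6, d(53) = 2, d(54) = 8, d(55) = 4, d(56) = 8, d(57) = 4, d(58) = 4, d(59) = 2, d(60) = 12, d(61) = 2, d(62) = 4, d(63) = 6, d(64) = 7, d(65) = 4, d(66) = 8, d(67) = 2, d(68) = 6, d(69) = 4, d(70) = 8, d(71) = 2, d(72) = 12, d(73) = 2, d(74) = 4, d(75) = 6, d(76) = 6, d(77) = 4, d(78) = 8, d(79) = 2, d(80) = 10, d(81) = 5, d(82) = 4, d(83) = 2, d(84) = 12, d(85) = 4, d(86) = 4, d(87) = 4, d(88) = 8, d(89) = 2, d(90) = 12, d(91) = 4, d(92) = 6, d(93) = 4, d(94) = 4, d(95) = 4, d(96) = 12, d(97) = 2, d(98) = 6, d(99) = 6, d(100) = 9, d(101) = 2, d(102) = 8, d(103) = 2, d(104) = 8, d(105) = 8, d(106) = 4, d(107) = 2, d(108) = 12, d(109) = 2, d(110) = 8, d(111) = 4, d(112) = 10, d(113) = 2, d(114) = 8, d(115) = 4, d(116) = 6, d(117) = 6, d(118) = 4, d(119) = 4, d(120) = 16, d(121) = 3, d(122) = 4, d(123) = 4, d(124) = 6, d(125) = 4, d(126) = 12, d(127) = 2, d(128) = 8, d(129) = 4, d(130) = 8, d(131) = 2, d(132) = 12. Summing all 132 values: 671. (Dirichlet's divisor formula: Σ_{n ≤ x} d(n) = x ln(x) + (2γ − 1) x + O(√x). For x = 132, the asymptotic estimate is ≈ 664.91.)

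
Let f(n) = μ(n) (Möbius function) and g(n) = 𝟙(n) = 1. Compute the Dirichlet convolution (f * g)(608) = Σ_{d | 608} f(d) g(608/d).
(μ * 𝟙)(608) = 0

Divisors of 608: [1, 2, 4, 8, 16, 19, 32, 38, 76, 152, 304, 608]. For each d | 608:
  d = 1: μ(1) · 𝟙(608/1) = 1 · 1 = 1
  d = 2: μ(2) · 𝟙(608/2) = -1 · 1 = -1
  d = 4: μ(4) · 𝟙(608/4) = 0 · 1 = 0
  d = 8: μ(8) · 𝟙(608/8) = 0 · 1 = 0
  d = 16: μ(16) · 𝟙(608/16) = 0 · 1 = 0
  d = 19: μ(19) · 𝟙(608/19) = -1 · 1 = -1
  d = 32: μ(32) · 𝟙(608/32) = 0 · 1 = 0
  d = 38: μ(38) · 𝟙(608/38) = 1 · 1 = 1
  d = 76: μ(76) · 𝟙(608/76) = 0 · 1 = 0
  d = 152: μ(152) · 𝟙(608/152) = 0 · 1 = 0
  d = 304: μ(304) · 𝟙(608/304) = 0 · 1 = 0
  d = 608: μ(608) · 𝟙(608/608) = 0 · 1 = 0
Summing: (μ * 𝟙)(608) = 1 + -1 + 0 + 0 + 0 + -1 + 0 + 1 + 0 + 0 + 0 + 0 = 0.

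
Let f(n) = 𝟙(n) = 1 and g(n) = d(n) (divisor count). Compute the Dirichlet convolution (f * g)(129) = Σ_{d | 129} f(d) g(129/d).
(𝟙 * d)(129) = 9

Divisors of 129: [1, 3, 43, 129]. For each d | 129:
  d = 1: 𝟙(1) · d(129/1) = 1 · 4 = 4
  d = 3: 𝟙(3) · d(129/3) = 1 · 2 = 2
  d = 43: 𝟙(43) · d(129/43) = 1 · 2 = 2
  d = 129: 𝟙(129) · d(129/129) = 1 · 1 = 1
Summing: (𝟙 * d)(129) = 4 + 2 + 2 + 1 = 9.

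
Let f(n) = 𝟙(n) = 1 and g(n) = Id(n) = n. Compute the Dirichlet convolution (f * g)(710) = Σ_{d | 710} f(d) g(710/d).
(𝟙 * Id)(710) = 1296

Divisors of 710: [1, 2, 5, 10, 71, 142, 355, 710]. For each d | 710:
  d = 1: 𝟙(1) · Id(710/1) = 1 · 710 = 710
  d = 2: 𝟙(2) · Id(710/2) = 1 · 355 = 355
  d = 5: 𝟙(5) · Id(710/5) = 1 · 142 = 142
  d = 10: 𝟙(10) · Id(710/10) = 1 · 71 = 71
  d = 71: 𝟙(71) · Id(710/71) = 1 · 10 = 10
  d = 142: 𝟙(142) · Id(710/142) = 1 · 5 = 5
  d = 355: 𝟙(355) · Id(710/355) = 1 · 2 = 2
  d = 710: 𝟙(710) · Id(710/710) = 1 · 1 = 1
Summing: (𝟙 * Id)(710) = 710 + 355 + 142 + 71 + 10 + 5 + 2 + 1 = 1296.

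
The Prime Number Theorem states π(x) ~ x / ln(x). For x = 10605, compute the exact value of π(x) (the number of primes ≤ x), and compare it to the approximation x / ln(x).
π(10605) = 1293;  x/ln(x) ≈ 1144.13;  relative error ≈ 11.51%.

Directly count primes up to 10605: π(10605) = 1293. The PNT approximation gives 10605/ln(10605) ≈ 10605/9.26908 ≈ 1144.13. Relative error (π(x) − x/ln(x)) / π(x) ≈ 11.51%; the approximation is known to undercount slightly (Li(x) is a better estimate).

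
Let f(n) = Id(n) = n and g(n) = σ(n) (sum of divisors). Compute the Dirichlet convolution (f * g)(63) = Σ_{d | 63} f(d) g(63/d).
(Id * σ)(63) = 510

Divisors of 63: [1, 3, 7, 9, 21, 63]. For each d | 63:
  d = 1: Id(1) · σ(63/1) = 1 · 104 = 104
  d = 3: Id(3) · σ(63/3) = 3 · 32 = 96
  d = 7: Id(7) · σ(63/7) = 7 · 13 = 91
  d = 9: Id(9) · σ(63/9) = 9 · 8 = 72
  d = 21: Id(21) · σ(63/21) = 21 · 4 = 84
  d = 63: Id(63) · σ(63/63) = 63 · 1 = 63
Summing: (Id * σ)(63) = 104 + 96 + 91 + 72 + 84 + 63 = 510.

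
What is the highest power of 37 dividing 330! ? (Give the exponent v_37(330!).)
v_37(330!) = 8

Legendre's formula: v_p(n!) = Σ_{k ≥ 1} ⌊n / p^k⌋. For p = 37, n = 330, the terms are:
  ⌊330/37^1⌋ = ⌊330/37⌋ = 8
(the next term ⌊330/37^2⌋ = 0, terminating the sum). Summing: v_37(330!) = 8 = 8.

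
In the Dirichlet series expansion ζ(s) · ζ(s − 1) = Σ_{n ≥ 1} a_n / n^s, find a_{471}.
σ(471) = 632

In the product (Σ m^0/m^s)(Σ k / k^s) = Σ (Σ_{d | n} d) / n^s, the coefficient of 1/n^s is σ(n) = Σ_{d | n} d. For n = 471, divisors are [1, 3, 157, 471]; summing: σ(471) = 632.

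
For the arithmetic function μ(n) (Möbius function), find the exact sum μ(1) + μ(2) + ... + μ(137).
Σ_{n ≤ 137} μ(n) = -2

Compute μ(n) for each 1 ≤ n ≤ 137: μ(1) = 1, μ(2) = -1, μ(3) = -1, μ(4) = 0, μ(5) = -1, μ(6) = 1, μ(7) = -1, μ(8) = 0, μ(9) = 0, μ(10) = 1, μ(11) = -1, μ(12) = 0, μ(13) = -1, μ(14) = 1, μ(15) = 1, μ(16) = 0, μ(17) = -1, μ(18) = 0, μ(19) = -1, μ(20) = 0, μ(21) = 1, μ(22) = 1, μ(23) = -1, μ(24) = 0, μ(25) = 0, μ(26) = 1, μ(27) = 0, μ(28) = 0, μ(29) = -1, μ(30) = -1, μ(31) = -1, μ(32) = 0, μ(33) = 1, μ(34) = 1, μ(35) = 1, μ(36) = 0, μ(37) = -1, μ(38) = 1, μ(39) = 1, μ(40) = 0, μ(41) = -1, μ(42) = -1, μ(43) = -1, μ(44) = 0, μ(45) = 0, μ(46) = 1, μ(47) = -1, μ(48) = 0, μ(49) = 0, μ(50) = 0, μ(51) = 1, μ(52) = 0, μ(53) = -1, μ(54) = 0, μ(55) = 1, μ(56) = 0, μ(57) = 1, μ(58) = 1, μ(59) = -1, μ(60) = 0, μ(61) = -1, μ(62) = 1, μ(63) = 0, μ(64) = 0, μ(65) = 1, μ(66) = -1, μ(67) = -1, μ(68) = 0, μ(69) = 1, μ(70) = -1, μ(71) = -1, μ(72) = 0, μ(73) = -1, μ(74) = 1, μ(75) = 0, μ(76) = 0, μ(77) = 1, μ(78) = -1, μ(79) = -1, μ(80) = 0, μ(81) = 0, μ(82) = 1, μ(83) = -1, μ(84) = 0, μ(85) = 1, μ(86) = 1, μ(87) = 1, μ(88) = 0, μ(89) = -1, μ(90) = 0, μ(91) = 1, μ(92) = 0, μ(93) = 1, μ(94) = 1, μ(95) = 1, μ(96) = 0, μ(97) = -1, μ(98) = 0, μ(99) = 0, μ(100) = 0, μ(101) = -1, μ(102) = -1, μ(103) = -1, μ(104) = 0, μ(105) = -1, μ(106) = 1, μ(107) = -1, μ(108) = 0, μ(109) = -1, μ(110) = -1, μ(111) = 1, μ(112) = 0, μ(113) = -1, μ(114) = -1, μ(115) = 1, μ(116) = 0, μ(117) = 0, μ(118) = 1, μ(119) = 1, μ(120) = 0, μ(121) = 0, μ(122) = 1, μ(123) = 1, μ(124) = 0, μ(125) = 0, μ(126) = 0, μ(127) = -1, μ(128) = 0, μ(129) = 1, μ(130) = -1, μ(131) = -1, μ(132) = 0, μ(133) = 1, μ(134) = 1, μ(135) = 0, μ(136) = 0, μ(137) = -1. Summing all 137 values: -2. (Mertens function M(x) = Σ_{n ≤ x} μ(n); on average M(x) should be small (PNT ⟺ M(x) = o(x)).)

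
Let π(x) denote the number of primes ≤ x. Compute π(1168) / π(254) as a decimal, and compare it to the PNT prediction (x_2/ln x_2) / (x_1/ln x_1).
π(1168)/π(254) = 192/54 ≈ 3.5556;  PNT prediction ≈ 3.6051.

π(254) = 54 and π(1168) = 192, so π(1168)/π(254) ≈ 3.5556. The PNT-predicted ratio is (1168/ln(1168)) / (254/ln(254)) ≈ 3.6051. The two agree to within a few percent, as expected.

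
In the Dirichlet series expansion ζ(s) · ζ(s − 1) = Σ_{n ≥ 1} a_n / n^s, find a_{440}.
σ(440) = 1080

In the product (Σ m^0/m^s)(Σ k / k^s) = Σ (Σ_{d | n} d) / n^s, the coefficient of 1/n^s is σ(n) = Σ_{d | n} d. For n = 440, divisors are [1, 2, 4, 5, 8, 10, 11, 20, 22, 40, 44, 55, 88, 110, 220, 440]; summing: σ(440) = 1080.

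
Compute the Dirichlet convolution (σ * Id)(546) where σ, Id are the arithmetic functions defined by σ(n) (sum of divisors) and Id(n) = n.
(σ * Id)(546) = 14175

Divisors of 546: [1, 2, 3, 6, 7, 13, 14, 21, 26, 39, 42, 78, 91, 182, 273, 546]. For each d | 546:
  d = 1: σ(1) · Id(546/1) = 1 · 546 = 546
  d = 2: σ(2) · Id(546/2) = 3 · 273 = 819
  d = 3: σ(3) · Id(546/3) = 4 · 182 = 728
  d = 6: σ(6) · Id(546/6) = 12 · 91 = 1092
  d = 7: σ(7) · Id(546/7) = 8 · 78 = 624
  d = 13: σ(13) · Id(546/13) = 14 · 42 = 588
  d = 14: σ(14) · Id(546/14) = 24 · 39 = 936
  d = 21: σ(21) · Id(546/21) = 32 · 26 = 832
  d = 26: σ(26) · Id(546/26) = 42 · 21 = 882
  d = 39: σ(39) · Id(546/39) = 56 · 14 = 784
  d = 42: σ(42) · Id(546/42) = 96 · 13 = 1248
  d = 78: σ(78) · Id(546/78) = 168 · 7 = 1176
  d = 91: σ(91) · Id(546/91) = 112 · 6 = 672
  d = 182: σ(182) · Id(546/182) = 336 · 3 = 1008
  d = 273: σ(273) · Id(546/273) = 448 · 2 = 896
  d = 546: σ(546) · Id(546/546) = 1344 · 1 = 1344
Summing: (σ * Id)(546) = 546 + 819 + 728 + 1092 + 624 + 588 + 936 + 832 + 882 + 784 + 1248 + 1176 + 672 + 1008 + 896 + 1344 = 14175.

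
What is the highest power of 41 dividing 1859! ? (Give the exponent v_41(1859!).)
v_41(1859!) = 46

Legendre's formula: v_p(n!) = Σ_{k ≥ 1} ⌊n / p^k⌋. For p = 41, n = 1859, the terms are:
  ⌊1859/41^1⌋ = ⌊1859/41⌋ = 45
  ⌊1859/41^2⌋ = ⌊1859/1681⌋ = 1
(the next term ⌊1859/41^3⌋ = 0, terminating the sum). Summing: v_41(1859!) = 45 + 1 = 46.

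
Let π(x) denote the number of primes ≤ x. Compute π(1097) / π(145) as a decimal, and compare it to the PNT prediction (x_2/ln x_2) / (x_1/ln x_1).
π(1097)/π(145) = 184/34 ≈ 5.4118;  PNT prediction ≈ 5.3785.

π(145) = 34 and π(1097) = 184, so π(1097)/π(145) ≈ 5.4118. The PNT-predicted ratio is (1097/ln(1097)) / (145/ln(145)) ≈ 5.3785. The two agree to within a few percent, as expected.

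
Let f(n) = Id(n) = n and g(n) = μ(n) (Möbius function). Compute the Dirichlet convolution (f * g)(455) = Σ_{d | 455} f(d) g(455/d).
(Id * μ)(455) = 288

Divisors of 455: [1, 5, 7, 13, 35, 65, 91, 455]. For each d | 455:
  d = 1: Id(1) · μ(455/1) = 1 · -1 = -1
  d = 5: Id(5) · μ(455/5) = 5 · 1 = 5
  d = 7: Id(7) · μ(455/7) = 7 · 1 = 7
  d = 13: Id(13) · μ(455/13) = 13 · 1 = 13
  d = 35: Id(35) · μ(455/35) = 35 · -1 = -35
  d = 65: Id(65) · μ(455/65) = 65 · -1 = -65
  d = 91: Id(91) · μ(455/91) = 91 · -1 = -91
  d = 455: Id(455) · μ(455/455) = 455 · 1 = 455
Summing: (Id * μ)(455) = -1 + 5 + 7 + 13 + -35 + -65 + -91 + 455 = 288.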